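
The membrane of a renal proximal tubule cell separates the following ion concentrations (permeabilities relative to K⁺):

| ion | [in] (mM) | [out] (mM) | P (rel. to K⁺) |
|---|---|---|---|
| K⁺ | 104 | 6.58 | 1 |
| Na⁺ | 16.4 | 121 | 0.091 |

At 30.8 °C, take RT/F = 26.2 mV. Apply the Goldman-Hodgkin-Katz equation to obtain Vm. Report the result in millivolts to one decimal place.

-46.9 mV

Vm = 26.2 · ln[(Σ P·[cation]ₒ + Σ P·[anion]ᵢ) / (Σ P·[cation]ᵢ + Σ P·[anion]ₒ)]
Numerator = 1×6.58 + 0.091×121 = 17.59
Denominator = 1×104 + 0.091×16.4 = 105.5
Vm = 26.2 · ln(0.16675) = 26.2 × (-1.7913) = -46.93 mV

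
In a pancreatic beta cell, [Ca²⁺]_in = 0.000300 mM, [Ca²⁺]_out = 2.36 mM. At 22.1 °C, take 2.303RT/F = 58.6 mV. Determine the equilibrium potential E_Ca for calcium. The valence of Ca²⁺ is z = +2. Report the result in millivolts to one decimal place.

E = (58.6/z) · log₁₀([Ca²⁺]_out/[Ca²⁺]_in) with z = +2.
= (58.6/2) · log₁₀(2.36/0.000300) = 29.30 · log₁₀(7867)
= 29.30 · (3.8958) = 114.15 mV

114.1 mV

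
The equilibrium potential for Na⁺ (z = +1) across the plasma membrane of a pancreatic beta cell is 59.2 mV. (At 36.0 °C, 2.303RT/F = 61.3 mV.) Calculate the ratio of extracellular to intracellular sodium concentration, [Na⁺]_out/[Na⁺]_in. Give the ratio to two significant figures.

9.2

log₁₀([out]/[in]) = E·z/(61.3) = 59.2 × 1 / 61.3 = 0.9657
[out]/[in] = 10^(0.9657) = 9.241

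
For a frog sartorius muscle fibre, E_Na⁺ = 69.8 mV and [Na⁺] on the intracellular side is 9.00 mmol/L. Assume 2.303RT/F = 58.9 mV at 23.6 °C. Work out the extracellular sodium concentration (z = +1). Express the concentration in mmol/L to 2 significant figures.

140 mmol/L

Nernst: E = (58.9/1) · log₁₀([out]/[in]), so log₁₀([out]/[in]) = 69.8 × 1 / 58.9 = 1.1851.
[out]/[in] = 10^(1.1851) = 15.31.
[out] = 15.31 × 9.00 = 137.8 mmol/L.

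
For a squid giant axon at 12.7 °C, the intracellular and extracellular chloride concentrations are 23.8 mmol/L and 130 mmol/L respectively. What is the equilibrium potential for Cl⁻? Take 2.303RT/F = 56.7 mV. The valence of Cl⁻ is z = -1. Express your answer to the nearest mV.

-42 mV

E = (56.7/z) · log₁₀([Cl⁻]_out/[Cl⁻]_in) with z = -1.
For an anion, dividing by z = -1 reverses the sign.
= (56.7/-1) · log₁₀(130/23.8) = -56.70 · log₁₀(5.462)
= -56.70 · (0.7374) = -41.81 mV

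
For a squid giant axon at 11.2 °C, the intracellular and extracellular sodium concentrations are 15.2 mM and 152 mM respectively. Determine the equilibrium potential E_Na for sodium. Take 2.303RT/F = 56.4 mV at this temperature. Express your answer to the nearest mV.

56 mV

E = (56.4/z) · log₁₀([Na⁺]_out/[Na⁺]_in) with z = +1.
= (56.4/1) · log₁₀(152/15.2) = 56.40 · log₁₀(10)
= 56.40 · (1.0000) = 56.40 mV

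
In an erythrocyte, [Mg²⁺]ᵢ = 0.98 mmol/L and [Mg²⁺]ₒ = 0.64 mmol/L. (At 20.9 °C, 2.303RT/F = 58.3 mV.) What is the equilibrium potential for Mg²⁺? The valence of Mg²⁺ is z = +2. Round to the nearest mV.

E = (58.3/z) · log₁₀([Mg²⁺]_out/[Mg²⁺]_in) with z = +2.
= (58.3/2) · log₁₀(0.64/0.98) = 29.15 · log₁₀(0.6531)
= 29.15 · (-0.1850) = -5.39 mV

-5 mV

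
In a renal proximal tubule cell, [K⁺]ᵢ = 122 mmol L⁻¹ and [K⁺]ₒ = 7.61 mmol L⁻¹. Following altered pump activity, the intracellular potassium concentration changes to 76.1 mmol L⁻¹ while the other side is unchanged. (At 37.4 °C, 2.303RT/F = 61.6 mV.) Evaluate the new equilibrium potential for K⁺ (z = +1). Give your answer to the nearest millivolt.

-62 mV

After the shift: [K⁺]_out = 7.61, [K⁺]_in = 76.1 mmol L⁻¹.
E_new = (61.6/1)·log₁₀(7.61/76.1) = 61.60 · (-1.0000) = -61.60 mV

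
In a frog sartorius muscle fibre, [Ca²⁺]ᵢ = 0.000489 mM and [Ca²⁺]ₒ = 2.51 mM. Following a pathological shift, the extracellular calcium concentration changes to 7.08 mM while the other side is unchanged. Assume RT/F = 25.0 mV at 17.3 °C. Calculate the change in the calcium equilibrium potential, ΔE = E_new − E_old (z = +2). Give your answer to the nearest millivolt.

13 mV

E_old = (25.0/2)·ln(2.51/0.000489) = 106.79 mV
E_new = (25.0/2)·ln(7.08/0.000489) = 119.76 mV
ΔE = 119.76 − (106.79) = 12.96 mV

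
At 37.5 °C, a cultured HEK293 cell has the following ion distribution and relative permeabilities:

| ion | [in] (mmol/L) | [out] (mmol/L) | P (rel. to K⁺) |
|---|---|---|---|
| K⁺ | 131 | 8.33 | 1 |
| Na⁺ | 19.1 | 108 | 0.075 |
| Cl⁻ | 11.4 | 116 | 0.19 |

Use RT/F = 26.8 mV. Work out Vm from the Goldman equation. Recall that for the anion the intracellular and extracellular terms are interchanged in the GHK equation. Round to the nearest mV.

-57 mV

Vm = 26.8 · ln[(Σ P·[cation]ₒ + Σ P·[anion]ᵢ) / (Σ P·[cation]ᵢ + Σ P·[anion]ₒ)]
Numerator = 1×8.33 + 0.075×108 + 0.19×11.4 = 18.6
Denominator = 1×131 + 0.075×19.1 + 0.19×116 = 154.5
Vm = 26.8 · ln(0.12038) = 26.8 × (-2.1171) = -56.74 mV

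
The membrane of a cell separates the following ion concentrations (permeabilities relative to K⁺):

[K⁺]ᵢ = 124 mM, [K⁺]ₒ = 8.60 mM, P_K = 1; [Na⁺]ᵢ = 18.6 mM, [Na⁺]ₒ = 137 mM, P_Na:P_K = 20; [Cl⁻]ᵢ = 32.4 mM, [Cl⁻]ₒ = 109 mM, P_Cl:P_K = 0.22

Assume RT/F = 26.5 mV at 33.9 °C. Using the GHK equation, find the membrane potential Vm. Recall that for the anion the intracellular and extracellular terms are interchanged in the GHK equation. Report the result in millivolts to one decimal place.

44.2 mV

Vm = 26.5 · ln[(Σ P·[cation]ₒ + Σ P·[anion]ᵢ) / (Σ P·[cation]ᵢ + Σ P·[anion]ₒ)]
Numerator = 1×8.60 + 20×137 + 0.22×32.4 = 2756
Denominator = 1×124 + 20×18.6 + 0.22×109 = 520
Vm = 26.5 · ln(5.2997) = 26.5 × (1.6676) = 44.19 mV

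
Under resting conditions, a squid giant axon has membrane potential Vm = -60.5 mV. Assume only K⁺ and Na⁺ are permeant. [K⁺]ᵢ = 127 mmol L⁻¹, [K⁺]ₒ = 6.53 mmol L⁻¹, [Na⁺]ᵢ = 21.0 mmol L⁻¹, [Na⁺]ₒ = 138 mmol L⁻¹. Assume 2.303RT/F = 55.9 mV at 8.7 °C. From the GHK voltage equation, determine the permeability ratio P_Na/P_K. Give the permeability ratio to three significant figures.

Let α = P_Na/P_K. GHK: Vm = 55.9·log₁₀[(Kₒ + α·Naₒ)/(Kᵢ + α·Naᵢ)].
10^(Vm/55.9) = 10^(-60.5/55.9) = 0.082739
So 0.082739·(Kᵢ + α·Naᵢ) = Kₒ + α·Naₒ → α = (0.082739·127.0 − 6.53) / (138.0 − 0.082739·21.0)
α = (10.51 − 6.53) / (138.0 − 1.738) = 3.978/136.3 = 0.02919

0.0292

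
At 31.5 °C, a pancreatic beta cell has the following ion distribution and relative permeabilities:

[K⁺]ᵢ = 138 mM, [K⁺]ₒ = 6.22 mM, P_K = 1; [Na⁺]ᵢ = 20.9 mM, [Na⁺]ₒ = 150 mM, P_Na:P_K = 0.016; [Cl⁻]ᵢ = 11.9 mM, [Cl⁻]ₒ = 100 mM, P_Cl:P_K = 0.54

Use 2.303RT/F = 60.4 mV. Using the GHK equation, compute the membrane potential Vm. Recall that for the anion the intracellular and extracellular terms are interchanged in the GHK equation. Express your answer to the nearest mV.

Vm = 60.4 · log₁₀[(Σ P·[cation]ₒ + Σ P·[anion]ᵢ) / (Σ P·[cation]ᵢ + Σ P·[anion]ₒ)]
Numerator = 1×6.22 + 0.016×150 + 0.54×11.9 = 15.05
Denominator = 1×138 + 0.016×20.9 + 0.54×100 = 192.3
Vm = 60.4 · log₁₀(0.078228) = 60.4 × (-1.1066) = -66.84 mV

-67 mV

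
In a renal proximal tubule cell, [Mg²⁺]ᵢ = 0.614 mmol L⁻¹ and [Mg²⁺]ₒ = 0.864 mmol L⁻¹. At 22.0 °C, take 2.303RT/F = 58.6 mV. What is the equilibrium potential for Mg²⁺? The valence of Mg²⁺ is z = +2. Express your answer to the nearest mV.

E = (58.6/z) · log₁₀([Mg²⁺]_out/[Mg²⁺]_in) with z = +2.
= (58.6/2) · log₁₀(0.864/0.614) = 29.30 · log₁₀(1.407)
= 29.30 · (0.1483) = 4.35 mV

4 mV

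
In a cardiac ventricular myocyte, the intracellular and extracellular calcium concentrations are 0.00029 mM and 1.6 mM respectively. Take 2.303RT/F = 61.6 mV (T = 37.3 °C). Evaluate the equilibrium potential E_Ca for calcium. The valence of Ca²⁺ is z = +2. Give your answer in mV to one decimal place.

115.2 mV

E = (61.6/z) · log₁₀([Ca²⁺]_out/[Ca²⁺]_in) with z = +2.
= (61.6/2) · log₁₀(1.6/0.00029) = 30.80 · log₁₀(5517)
= 30.80 · (3.7417) = 115.25 mV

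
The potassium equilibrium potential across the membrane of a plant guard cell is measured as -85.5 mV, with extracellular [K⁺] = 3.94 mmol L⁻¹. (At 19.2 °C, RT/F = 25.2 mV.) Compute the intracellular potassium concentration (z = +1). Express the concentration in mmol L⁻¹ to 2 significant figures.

Nernst: E = (25.2/1) · ln([out]/[in]), so ln([out]/[in]) = -85.5 × 1 / 25.2 = -3.3929.
[out]/[in] = e^(-3.3929) = 0.03361.
[in] = 3.94 / 0.03361 = 117.2 mmol L⁻¹.

120 mmol L⁻¹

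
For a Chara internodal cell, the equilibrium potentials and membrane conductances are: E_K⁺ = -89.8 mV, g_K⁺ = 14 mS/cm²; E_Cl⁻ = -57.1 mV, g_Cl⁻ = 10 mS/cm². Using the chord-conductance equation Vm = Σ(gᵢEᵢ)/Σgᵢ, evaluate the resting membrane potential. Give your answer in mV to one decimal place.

-76.2 mV

Σ gᵢEᵢ = 14·(-89.8) + 10·(-57.1) = -1828.20
Σ gᵢ = 14 + 10 = 24
Vm = -1828.20 / 24 = -76.17 mV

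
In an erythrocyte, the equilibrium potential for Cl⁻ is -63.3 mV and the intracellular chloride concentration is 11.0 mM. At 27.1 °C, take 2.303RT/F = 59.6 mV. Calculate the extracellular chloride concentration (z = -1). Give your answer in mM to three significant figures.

127 mM

Nernst: E = (59.6/-1) · log₁₀([out]/[in]), so log₁₀([out]/[in]) = -63.3 × -1 / 59.6 = 1.0621.
[out]/[in] = 10^(1.0621) = 11.54.
[out] = 11.54 × 11.0 = 126.9 mM.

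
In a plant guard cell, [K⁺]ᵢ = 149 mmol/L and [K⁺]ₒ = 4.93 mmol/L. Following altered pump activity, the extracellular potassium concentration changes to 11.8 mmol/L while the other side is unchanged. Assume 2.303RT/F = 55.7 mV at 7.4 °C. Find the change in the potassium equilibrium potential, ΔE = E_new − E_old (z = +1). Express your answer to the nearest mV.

21 mV

E_old = (55.7/1)·log₁₀(4.93/149) = -82.45 mV
E_new = (55.7/1)·log₁₀(11.8/149) = -61.34 mV
ΔE = -61.34 − (-82.45) = 21.11 mV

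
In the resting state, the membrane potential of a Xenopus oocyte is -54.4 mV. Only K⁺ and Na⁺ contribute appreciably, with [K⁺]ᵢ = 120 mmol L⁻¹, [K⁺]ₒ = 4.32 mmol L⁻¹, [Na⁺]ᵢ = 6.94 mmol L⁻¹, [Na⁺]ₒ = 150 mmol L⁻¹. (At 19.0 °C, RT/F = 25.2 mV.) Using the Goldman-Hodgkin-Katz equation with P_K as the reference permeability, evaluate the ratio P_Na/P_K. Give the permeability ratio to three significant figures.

0.0639

Let α = P_Na/P_K. GHK: Vm = 25.2·ln[(Kₒ + α·Naₒ)/(Kᵢ + α·Naᵢ)].
e^(Vm/25.2) = e^(-54.4/25.2) = 0.11547
So 0.11547·(Kᵢ + α·Naᵢ) = Kₒ + α·Naₒ → α = (0.11547·120.0 − 4.32) / (150.0 − 0.11547·6.94)
α = (13.86 − 4.32) / (150.0 − 0.8014) = 9.537/149.2 = 0.06392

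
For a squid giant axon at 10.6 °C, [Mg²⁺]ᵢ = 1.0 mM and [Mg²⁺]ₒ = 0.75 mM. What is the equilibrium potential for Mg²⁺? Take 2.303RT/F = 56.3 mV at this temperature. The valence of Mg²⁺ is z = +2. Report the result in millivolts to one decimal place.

-3.5 mV

E = (56.3/z) · log₁₀([Mg²⁺]_out/[Mg²⁺]_in) with z = +2.
= (56.3/2) · log₁₀(0.75/1.0) = 28.15 · log₁₀(0.75)
= 28.15 · (-0.1249) = -3.52 mV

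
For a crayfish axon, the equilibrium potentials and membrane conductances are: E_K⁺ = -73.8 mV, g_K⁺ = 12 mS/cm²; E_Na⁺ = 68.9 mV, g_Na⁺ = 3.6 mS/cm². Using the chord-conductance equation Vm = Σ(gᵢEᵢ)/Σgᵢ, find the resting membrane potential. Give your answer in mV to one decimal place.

-40.9 mV

Σ gᵢEᵢ = 12·(-73.8) + 3.6·(68.9) = -637.56
Σ gᵢ = 12 + 3.6 = 15.6
Vm = -637.56 / 15.6 = -40.87 mV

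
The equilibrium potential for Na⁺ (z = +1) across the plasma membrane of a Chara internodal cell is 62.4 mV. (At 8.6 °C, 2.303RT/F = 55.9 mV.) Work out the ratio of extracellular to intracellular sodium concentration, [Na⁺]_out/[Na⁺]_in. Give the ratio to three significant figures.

13.1

log₁₀([out]/[in]) = E·z/(55.9) = 62.4 × 1 / 55.9 = 1.1163
[out]/[in] = 10^(1.1163) = 13.07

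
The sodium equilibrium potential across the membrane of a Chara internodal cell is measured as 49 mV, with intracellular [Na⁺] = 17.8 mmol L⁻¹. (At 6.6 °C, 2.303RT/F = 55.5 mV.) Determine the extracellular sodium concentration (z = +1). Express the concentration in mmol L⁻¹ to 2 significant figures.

Nernst: E = (55.5/1) · log₁₀([out]/[in]), so log₁₀([out]/[in]) = 49.0 × 1 / 55.5 = 0.8829.
[out]/[in] = 10^(0.8829) = 7.636.
[out] = 7.636 × 17.8 = 135.9 mmol L⁻¹.

140 mmol L⁻¹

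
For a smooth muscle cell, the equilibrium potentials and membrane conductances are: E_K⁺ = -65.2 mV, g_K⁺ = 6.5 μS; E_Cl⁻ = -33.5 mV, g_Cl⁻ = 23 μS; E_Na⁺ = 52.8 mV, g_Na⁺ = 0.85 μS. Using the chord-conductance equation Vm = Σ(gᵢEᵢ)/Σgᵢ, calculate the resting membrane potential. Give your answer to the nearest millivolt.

-38 mV

Σ gᵢEᵢ = 6.5·(-65.2) + 23·(-33.5) + 0.85·(52.8) = -1149.42
Σ gᵢ = 6.5 + 23 + 0.85 = 30.35
Vm = -1149.42 / 30.35 = -37.87 mV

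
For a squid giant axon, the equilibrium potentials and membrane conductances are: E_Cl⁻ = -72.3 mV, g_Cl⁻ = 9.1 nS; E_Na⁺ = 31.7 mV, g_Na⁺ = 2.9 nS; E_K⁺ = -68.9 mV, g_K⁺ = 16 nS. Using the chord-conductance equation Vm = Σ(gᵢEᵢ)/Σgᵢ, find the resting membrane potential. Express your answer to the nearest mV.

Σ gᵢEᵢ = 9.1·(-72.3) + 2.9·(31.7) + 16·(-68.9) = -1668.40
Σ gᵢ = 9.1 + 2.9 + 16 = 28
Vm = -1668.40 / 28 = -59.59 mV

-60 mV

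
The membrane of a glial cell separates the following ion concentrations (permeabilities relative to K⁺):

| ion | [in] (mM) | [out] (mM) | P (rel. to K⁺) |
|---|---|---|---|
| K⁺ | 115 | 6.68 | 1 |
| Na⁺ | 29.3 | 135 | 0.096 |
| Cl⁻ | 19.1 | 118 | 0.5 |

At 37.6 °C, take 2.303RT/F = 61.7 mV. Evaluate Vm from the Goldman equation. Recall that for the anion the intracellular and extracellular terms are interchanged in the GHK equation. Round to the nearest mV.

Vm = 61.7 · log₁₀[(Σ P·[cation]ₒ + Σ P·[anion]ᵢ) / (Σ P·[cation]ᵢ + Σ P·[anion]ₒ)]
Numerator = 1×6.68 + 0.096×135 + 0.5×19.1 = 29.19
Denominator = 1×115 + 0.096×29.3 + 0.5×118 = 176.8
Vm = 61.7 · log₁₀(0.16509) = 61.7 × (-0.7823) = -48.27 mV

-48 mV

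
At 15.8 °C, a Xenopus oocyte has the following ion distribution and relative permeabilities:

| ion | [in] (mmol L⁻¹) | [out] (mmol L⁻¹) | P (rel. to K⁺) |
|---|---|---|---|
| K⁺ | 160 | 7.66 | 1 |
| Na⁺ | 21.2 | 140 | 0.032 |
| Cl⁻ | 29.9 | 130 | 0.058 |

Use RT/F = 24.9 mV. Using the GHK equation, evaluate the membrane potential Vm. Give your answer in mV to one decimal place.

-62.1 mV

Vm = 24.9 · ln[(Σ P·[cation]ₒ + Σ P·[anion]ᵢ) / (Σ P·[cation]ᵢ + Σ P·[anion]ₒ)]
Numerator = 1×7.66 + 0.032×140 + 0.058×29.9 = 13.87
Denominator = 1×160 + 0.032×21.2 + 0.058×130 = 168.2
Vm = 24.9 · ln(0.082477) = 24.9 × (-2.4952) = -62.13 mV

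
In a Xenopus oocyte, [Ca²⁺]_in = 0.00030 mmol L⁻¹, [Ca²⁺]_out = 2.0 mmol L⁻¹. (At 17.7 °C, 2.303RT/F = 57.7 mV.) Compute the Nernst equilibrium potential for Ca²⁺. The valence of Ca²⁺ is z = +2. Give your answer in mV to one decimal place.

E = (57.7/z) · log₁₀([Ca²⁺]_out/[Ca²⁺]_in) with z = +2.
= (57.7/2) · log₁₀(2.0/0.00030) = 28.85 · log₁₀(6667)
= 28.85 · (3.8239) = 110.32 mV

110.3 mV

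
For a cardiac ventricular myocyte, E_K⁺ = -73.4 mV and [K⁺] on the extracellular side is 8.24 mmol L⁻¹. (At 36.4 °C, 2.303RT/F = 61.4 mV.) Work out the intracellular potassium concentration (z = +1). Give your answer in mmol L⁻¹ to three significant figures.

Nernst: E = (61.4/1) · log₁₀([out]/[in]), so log₁₀([out]/[in]) = -73.4 × 1 / 61.4 = -1.1954.
[out]/[in] = 10^(-1.1954) = 0.06376.
[in] = 8.24 / 0.06376 = 129.2 mmol L⁻¹.

129 mmol L⁻¹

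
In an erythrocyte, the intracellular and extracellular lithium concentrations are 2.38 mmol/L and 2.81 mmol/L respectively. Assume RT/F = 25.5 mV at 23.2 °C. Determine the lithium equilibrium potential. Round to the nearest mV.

E = (25.5/z) · ln([Li⁺]_out/[Li⁺]_in) with z = +1.
= (25.5/1) · ln(2.81/2.38) = 25.50 · ln(1.181)
= 25.50 · (0.1661) = 4.24 mV

4 mV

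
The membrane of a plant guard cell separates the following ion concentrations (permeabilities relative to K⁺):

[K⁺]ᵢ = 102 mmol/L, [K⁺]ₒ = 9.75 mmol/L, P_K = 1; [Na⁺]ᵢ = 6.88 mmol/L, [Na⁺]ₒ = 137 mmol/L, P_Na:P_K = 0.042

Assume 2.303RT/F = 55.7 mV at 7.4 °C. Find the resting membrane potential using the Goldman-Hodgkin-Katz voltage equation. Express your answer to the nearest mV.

-46 mV

Vm = 55.7 · log₁₀[(Σ P·[cation]ₒ + Σ P·[anion]ᵢ) / (Σ P·[cation]ᵢ + Σ P·[anion]ₒ)]
Numerator = 1×9.75 + 0.042×137 = 15.5
Denominator = 1×102 + 0.042×6.88 = 102.3
Vm = 55.7 · log₁₀(0.15157) = 55.7 × (-0.8194) = -45.64 mV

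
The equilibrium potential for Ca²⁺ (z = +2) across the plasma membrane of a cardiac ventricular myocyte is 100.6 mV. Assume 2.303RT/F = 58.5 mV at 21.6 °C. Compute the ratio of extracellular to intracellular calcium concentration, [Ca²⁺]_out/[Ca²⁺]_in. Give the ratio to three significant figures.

2750

log₁₀([out]/[in]) = E·z/(58.5) = 100.6 × 2 / 58.5 = 3.4393
[out]/[in] = 10^(3.4393) = 2750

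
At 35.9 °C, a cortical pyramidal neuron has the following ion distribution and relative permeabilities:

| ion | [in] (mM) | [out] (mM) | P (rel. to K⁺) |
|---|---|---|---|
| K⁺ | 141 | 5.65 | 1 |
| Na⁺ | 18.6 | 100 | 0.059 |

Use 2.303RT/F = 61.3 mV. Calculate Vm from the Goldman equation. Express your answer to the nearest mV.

Vm = 61.3 · log₁₀[(Σ P·[cation]ₒ + Σ P·[anion]ᵢ) / (Σ P·[cation]ᵢ + Σ P·[anion]ₒ)]
Numerator = 1×5.65 + 0.059×100 = 11.55
Denominator = 1×141 + 0.059×18.6 = 142.1
Vm = 61.3 · log₁₀(0.081282) = 61.3 × (-1.0900) = -66.82 mV

-67 mV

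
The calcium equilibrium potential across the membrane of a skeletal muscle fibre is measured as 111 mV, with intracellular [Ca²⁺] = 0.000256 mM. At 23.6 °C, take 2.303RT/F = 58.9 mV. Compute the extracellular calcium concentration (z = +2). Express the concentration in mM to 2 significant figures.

Nernst: E = (58.9/2) · log₁₀([out]/[in]), so log₁₀([out]/[in]) = 111.0 × 2 / 58.9 = 3.7691.
[out]/[in] = 10^(3.7691) = 5876.
[out] = 5876 × 0.000256 = 1.504 mM.

1.5 mM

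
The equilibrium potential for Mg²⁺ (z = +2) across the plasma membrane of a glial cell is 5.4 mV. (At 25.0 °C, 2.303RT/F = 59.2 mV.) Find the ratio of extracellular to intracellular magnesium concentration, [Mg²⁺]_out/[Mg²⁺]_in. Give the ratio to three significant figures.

log₁₀([out]/[in]) = E·z/(59.2) = 5.4 × 2 / 59.2 = 0.1824
[out]/[in] = 10^(0.1824) = 1.522

1.52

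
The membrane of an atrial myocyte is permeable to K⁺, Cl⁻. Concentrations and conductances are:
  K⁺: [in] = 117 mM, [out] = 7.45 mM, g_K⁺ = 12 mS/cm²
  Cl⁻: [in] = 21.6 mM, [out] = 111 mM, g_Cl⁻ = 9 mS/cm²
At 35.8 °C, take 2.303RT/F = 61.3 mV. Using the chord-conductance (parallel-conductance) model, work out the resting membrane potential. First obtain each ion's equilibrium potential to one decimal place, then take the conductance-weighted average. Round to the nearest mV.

-61 mV

E_K⁺ = (61.3/1)·log₁₀(7.45/117) = -73.3 mV
E_Cl⁻ = (61.3/-1)·log₁₀(111/21.6) = -43.6 mV
Vm = (Σ gᵢEᵢ)/(Σ gᵢ) = (12·-73.3 + 9·-43.6) / (12 + 9)
= -1272.00 / 21 = -60.57 mV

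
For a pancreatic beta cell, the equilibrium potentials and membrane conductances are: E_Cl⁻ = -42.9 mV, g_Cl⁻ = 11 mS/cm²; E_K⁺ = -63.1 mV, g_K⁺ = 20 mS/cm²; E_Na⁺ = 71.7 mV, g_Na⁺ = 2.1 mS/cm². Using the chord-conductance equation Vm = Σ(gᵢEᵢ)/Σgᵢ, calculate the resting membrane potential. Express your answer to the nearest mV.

Σ gᵢEᵢ = 11·(-42.9) + 20·(-63.1) + 2.1·(71.7) = -1583.33
Σ gᵢ = 11 + 20 + 2.1 = 33.1
Vm = -1583.33 / 33.1 = -47.83 mV

-48 mV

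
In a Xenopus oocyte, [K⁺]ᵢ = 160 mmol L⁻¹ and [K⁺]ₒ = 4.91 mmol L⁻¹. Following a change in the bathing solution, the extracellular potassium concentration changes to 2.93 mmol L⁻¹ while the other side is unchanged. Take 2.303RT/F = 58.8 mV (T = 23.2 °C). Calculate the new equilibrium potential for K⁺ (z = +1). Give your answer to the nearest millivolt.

-102 mV

After the shift: [K⁺]_out = 2.93, [K⁺]_in = 160 mmol L⁻¹.
E_new = (58.8/1)·log₁₀(2.93/160) = 58.80 · (-1.7373) = -102.15 mV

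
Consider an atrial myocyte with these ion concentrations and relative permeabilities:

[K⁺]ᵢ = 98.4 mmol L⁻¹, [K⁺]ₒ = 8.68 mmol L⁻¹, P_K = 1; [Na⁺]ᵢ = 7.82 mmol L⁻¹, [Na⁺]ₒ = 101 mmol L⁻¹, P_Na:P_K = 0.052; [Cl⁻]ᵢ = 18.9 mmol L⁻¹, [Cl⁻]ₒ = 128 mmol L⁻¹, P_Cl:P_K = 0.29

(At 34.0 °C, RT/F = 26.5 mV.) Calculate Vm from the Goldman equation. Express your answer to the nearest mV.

Vm = 26.5 · ln[(Σ P·[cation]ₒ + Σ P·[anion]ᵢ) / (Σ P·[cation]ᵢ + Σ P·[anion]ₒ)]
Numerator = 1×8.68 + 0.052×101 + 0.29×18.9 = 19.41
Denominator = 1×98.4 + 0.052×7.82 + 0.29×128 = 135.9
Vm = 26.5 · ln(0.14282) = 26.5 × (-1.9462) = -51.57 mV

-52 mV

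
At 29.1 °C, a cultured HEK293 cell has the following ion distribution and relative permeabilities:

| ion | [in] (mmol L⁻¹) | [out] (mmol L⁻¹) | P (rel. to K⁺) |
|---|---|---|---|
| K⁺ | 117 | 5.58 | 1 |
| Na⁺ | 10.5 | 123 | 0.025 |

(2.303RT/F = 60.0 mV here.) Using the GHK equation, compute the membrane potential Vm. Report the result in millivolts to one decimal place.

Vm = 60.0 · log₁₀[(Σ P·[cation]ₒ + Σ P·[anion]ᵢ) / (Σ P·[cation]ᵢ + Σ P·[anion]ₒ)]
Numerator = 1×5.58 + 0.025×123 = 8.655
Denominator = 1×117 + 0.025×10.5 = 117.3
Vm = 60.0 · log₁₀(0.073809) = 60.0 × (-1.1319) = -67.91 mV

-67.9 mV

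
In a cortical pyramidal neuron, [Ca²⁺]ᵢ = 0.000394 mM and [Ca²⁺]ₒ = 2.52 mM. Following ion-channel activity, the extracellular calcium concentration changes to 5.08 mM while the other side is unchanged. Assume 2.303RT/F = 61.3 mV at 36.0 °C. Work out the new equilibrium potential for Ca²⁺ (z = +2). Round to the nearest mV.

After the shift: [Ca²⁺]_out = 5.08, [Ca²⁺]_in = 0.000394 mM.
E_new = (61.3/2)·log₁₀(5.08/0.000394) = 30.65 · (4.1104) = 125.98 mV

126 mV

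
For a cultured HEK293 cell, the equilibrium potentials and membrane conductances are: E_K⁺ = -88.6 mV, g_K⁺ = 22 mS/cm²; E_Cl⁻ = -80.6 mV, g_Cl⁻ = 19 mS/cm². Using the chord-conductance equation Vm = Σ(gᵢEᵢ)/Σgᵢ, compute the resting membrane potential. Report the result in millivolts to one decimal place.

-84.9 mV

Σ gᵢEᵢ = 22·(-88.6) + 19·(-80.6) = -3480.60
Σ gᵢ = 22 + 19 = 41
Vm = -3480.60 / 41 = -84.89 mV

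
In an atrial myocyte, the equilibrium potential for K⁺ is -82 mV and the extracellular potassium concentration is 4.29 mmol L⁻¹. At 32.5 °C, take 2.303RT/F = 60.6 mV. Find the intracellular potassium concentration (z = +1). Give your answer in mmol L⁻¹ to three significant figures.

96.7 mmol L⁻¹

Nernst: E = (60.6/1) · log₁₀([out]/[in]), so log₁₀([out]/[in]) = -82.0 × 1 / 60.6 = -1.3531.
[out]/[in] = 10^(-1.3531) = 0.04435.
[in] = 4.29 / 0.04435 = 96.74 mmol L⁻¹.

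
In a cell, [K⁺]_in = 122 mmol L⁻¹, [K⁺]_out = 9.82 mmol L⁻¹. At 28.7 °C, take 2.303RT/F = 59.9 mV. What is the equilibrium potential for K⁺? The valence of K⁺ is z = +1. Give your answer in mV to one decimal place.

E = (59.9/z) · log₁₀([K⁺]_out/[K⁺]_in) with z = +1.
= (59.9/1) · log₁₀(9.82/122) = 59.90 · log₁₀(0.08049)
= 59.90 · (-1.0942) = -65.55 mV

-65.5 mV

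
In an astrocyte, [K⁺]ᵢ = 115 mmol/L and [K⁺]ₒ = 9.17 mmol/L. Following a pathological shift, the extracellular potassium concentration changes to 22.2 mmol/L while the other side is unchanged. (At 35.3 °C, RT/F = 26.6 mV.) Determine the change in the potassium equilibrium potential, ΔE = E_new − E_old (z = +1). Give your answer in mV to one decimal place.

23.5 mV

E_old = (26.6/1)·ln(9.17/115) = -67.27 mV
E_new = (26.6/1)·ln(22.2/115) = -43.75 mV
ΔE = -43.75 − (-67.27) = 23.52 mV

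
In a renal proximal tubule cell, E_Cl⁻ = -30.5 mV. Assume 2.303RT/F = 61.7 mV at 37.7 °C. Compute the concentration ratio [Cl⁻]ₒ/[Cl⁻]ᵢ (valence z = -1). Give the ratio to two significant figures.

3.1

log₁₀([out]/[in]) = E·z/(61.7) = -30.5 × -1 / 61.7 = 0.4943
[out]/[in] = 10^(0.4943) = 3.121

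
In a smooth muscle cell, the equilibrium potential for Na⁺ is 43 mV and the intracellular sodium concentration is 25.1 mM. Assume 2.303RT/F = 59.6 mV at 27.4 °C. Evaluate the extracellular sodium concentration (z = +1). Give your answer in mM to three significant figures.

Nernst: E = (59.6/1) · log₁₀([out]/[in]), so log₁₀([out]/[in]) = 43.0 × 1 / 59.6 = 0.7215.
[out]/[in] = 10^(0.7215) = 5.266.
[out] = 5.266 × 25.1 = 132.2 mM.

132 mM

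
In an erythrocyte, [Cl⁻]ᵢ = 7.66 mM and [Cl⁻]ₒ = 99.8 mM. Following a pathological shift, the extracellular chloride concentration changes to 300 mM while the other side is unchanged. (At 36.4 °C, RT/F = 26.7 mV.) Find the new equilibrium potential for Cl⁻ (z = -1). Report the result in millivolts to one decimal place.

-97.9 mV

After the shift: [Cl⁻]_out = 300, [Cl⁻]_in = 7.66 mM.
E_new = (26.7/-1)·ln(300/7.66) = -26.70 · (3.6678) = -97.93 mV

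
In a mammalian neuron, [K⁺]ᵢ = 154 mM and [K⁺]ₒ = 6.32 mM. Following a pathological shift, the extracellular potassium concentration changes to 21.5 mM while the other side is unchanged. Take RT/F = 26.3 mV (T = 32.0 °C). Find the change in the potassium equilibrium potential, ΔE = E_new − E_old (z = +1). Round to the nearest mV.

E_old = (26.3/1)·ln(6.32/154) = -83.98 mV
E_new = (26.3/1)·ln(21.5/154) = -51.78 mV
ΔE = -51.78 − (-83.98) = 32.20 mV

32 mV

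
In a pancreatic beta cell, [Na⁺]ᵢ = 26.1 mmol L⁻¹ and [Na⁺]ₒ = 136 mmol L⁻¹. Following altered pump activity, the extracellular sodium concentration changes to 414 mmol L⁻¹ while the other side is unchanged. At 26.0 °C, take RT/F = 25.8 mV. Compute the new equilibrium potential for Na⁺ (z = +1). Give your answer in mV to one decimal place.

After the shift: [Na⁺]_out = 414, [Na⁺]_in = 26.1 mmol L⁻¹.
E_new = (25.8/1)·ln(414/26.1) = 25.80 · (2.7639) = 71.31 mV

71.3 mV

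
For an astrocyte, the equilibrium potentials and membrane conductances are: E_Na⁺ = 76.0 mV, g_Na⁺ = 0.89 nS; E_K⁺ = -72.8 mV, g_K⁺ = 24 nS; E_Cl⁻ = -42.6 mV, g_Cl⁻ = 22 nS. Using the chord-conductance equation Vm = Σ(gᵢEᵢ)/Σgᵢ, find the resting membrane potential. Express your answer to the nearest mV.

-56 mV

Σ gᵢEᵢ = 0.89·(76.0) + 24·(-72.8) + 22·(-42.6) = -2616.76
Σ gᵢ = 0.89 + 24 + 22 = 46.89
Vm = -2616.76 / 46.89 = -55.81 mV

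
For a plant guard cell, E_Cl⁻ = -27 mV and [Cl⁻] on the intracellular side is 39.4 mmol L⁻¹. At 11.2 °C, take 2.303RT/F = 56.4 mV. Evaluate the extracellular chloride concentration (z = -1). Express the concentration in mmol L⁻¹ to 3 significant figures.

119 mmol L⁻¹

Nernst: E = (56.4/-1) · log₁₀([out]/[in]), so log₁₀([out]/[in]) = -27.0 × -1 / 56.4 = 0.4787.
[out]/[in] = 10^(0.4787) = 3.011.
[out] = 3.011 × 39.4 = 118.6 mmol L⁻¹.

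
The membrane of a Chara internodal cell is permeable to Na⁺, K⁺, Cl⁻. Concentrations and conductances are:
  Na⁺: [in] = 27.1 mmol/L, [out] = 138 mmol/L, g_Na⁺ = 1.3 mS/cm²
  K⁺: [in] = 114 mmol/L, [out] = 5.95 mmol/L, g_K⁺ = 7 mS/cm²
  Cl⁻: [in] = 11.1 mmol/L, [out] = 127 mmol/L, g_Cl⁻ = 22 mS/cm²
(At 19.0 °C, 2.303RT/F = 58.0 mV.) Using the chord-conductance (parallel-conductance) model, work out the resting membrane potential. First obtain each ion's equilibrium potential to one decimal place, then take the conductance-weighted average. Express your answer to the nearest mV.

-60 mV

E_Na⁺ = (58.0/1)·log₁₀(138/27.1) = 41.0 mV
E_K⁺ = (58.0/1)·log₁₀(5.95/114) = -74.4 mV
E_Cl⁻ = (58.0/-1)·log₁₀(127/11.1) = -61.4 mV
Vm = (Σ gᵢEᵢ)/(Σ gᵢ) = (1.3·41.0 + 7·-74.4 + 22·-61.4) / (1.3 + 7 + 22)
= -1818.30 / 30.3 = -60.01 mV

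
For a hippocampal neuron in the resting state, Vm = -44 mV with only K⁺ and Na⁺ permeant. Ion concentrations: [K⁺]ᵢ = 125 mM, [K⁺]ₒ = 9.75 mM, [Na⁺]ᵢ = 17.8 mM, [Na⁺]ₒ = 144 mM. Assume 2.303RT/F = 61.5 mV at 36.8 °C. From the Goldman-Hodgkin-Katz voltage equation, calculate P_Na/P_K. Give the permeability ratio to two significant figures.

0.10

Let α = P_Na/P_K. GHK: Vm = 61.5·log₁₀[(Kₒ + α·Naₒ)/(Kᵢ + α·Naᵢ)].
10^(Vm/61.5) = 10^(-44.0/61.5) = 0.19255
So 0.19255·(Kᵢ + α·Naᵢ) = Kₒ + α·Naₒ → α = (0.19255·125.0 − 9.75) / (144.0 − 0.19255·17.8)
α = (24.07 − 9.75) / (144.0 − 3.427) = 14.32/140.6 = 0.1019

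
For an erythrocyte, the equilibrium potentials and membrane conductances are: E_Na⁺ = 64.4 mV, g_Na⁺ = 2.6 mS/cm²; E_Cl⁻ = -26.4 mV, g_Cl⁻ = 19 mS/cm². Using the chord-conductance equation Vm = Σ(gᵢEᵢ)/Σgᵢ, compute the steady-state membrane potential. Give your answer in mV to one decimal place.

Σ gᵢEᵢ = 2.6·(64.4) + 19·(-26.4) = -334.16
Σ gᵢ = 2.6 + 19 = 21.6
Vm = -334.16 / 21.6 = -15.47 mV

-15.5 mV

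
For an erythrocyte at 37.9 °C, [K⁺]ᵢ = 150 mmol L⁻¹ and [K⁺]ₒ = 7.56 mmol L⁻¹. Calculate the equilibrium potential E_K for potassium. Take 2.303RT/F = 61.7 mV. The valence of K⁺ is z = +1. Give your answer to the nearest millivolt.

E = (61.7/z) · log₁₀([K⁺]_out/[K⁺]_in) with z = +1.
= (61.7/1) · log₁₀(7.56/150) = 61.70 · log₁₀(0.0504)
= 61.70 · (-1.2976) = -80.06 mV

-80 mV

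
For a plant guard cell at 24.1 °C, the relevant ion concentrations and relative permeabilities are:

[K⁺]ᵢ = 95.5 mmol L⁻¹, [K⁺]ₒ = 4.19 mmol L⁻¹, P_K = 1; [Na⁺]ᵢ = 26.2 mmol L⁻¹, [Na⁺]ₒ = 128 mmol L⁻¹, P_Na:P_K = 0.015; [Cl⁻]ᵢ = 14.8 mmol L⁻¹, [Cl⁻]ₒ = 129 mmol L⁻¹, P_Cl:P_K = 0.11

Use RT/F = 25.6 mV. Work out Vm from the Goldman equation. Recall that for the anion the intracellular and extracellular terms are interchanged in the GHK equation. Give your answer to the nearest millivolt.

-68 mV

Vm = 25.6 · ln[(Σ P·[cation]ₒ + Σ P·[anion]ᵢ) / (Σ P·[cation]ᵢ + Σ P·[anion]ₒ)]
Numerator = 1×4.19 + 0.015×128 + 0.11×14.8 = 7.738
Denominator = 1×95.5 + 0.015×26.2 + 0.11×129 = 110.1
Vm = 25.6 · ln(0.070292) = 25.6 × (-2.6551) = -67.97 mV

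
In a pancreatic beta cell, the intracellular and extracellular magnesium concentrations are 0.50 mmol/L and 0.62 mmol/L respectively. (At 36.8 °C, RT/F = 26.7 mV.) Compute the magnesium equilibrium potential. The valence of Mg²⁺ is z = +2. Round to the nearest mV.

E = (26.7/z) · ln([Mg²⁺]_out/[Mg²⁺]_in) with z = +2.
= (26.7/2) · ln(0.62/0.50) = 13.35 · ln(1.24)
= 13.35 · (0.2151) = 2.87 mV

3 mV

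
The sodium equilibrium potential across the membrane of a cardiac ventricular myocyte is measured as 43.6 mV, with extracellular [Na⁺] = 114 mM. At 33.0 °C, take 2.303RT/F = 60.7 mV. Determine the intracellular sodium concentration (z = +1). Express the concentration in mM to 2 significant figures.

Nernst: E = (60.7/1) · log₁₀([out]/[in]), so log₁₀([out]/[in]) = 43.6 × 1 / 60.7 = 0.7183.
[out]/[in] = 10^(0.7183) = 5.227.
[in] = 114 / 5.227 = 21.81 mM.

22 mM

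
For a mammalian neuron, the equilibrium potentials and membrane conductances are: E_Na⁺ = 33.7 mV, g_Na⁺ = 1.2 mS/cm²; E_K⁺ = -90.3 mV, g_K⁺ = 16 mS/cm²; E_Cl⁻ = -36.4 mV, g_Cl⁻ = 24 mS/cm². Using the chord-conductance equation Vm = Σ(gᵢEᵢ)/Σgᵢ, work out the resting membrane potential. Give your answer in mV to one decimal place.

-55.3 mV

Σ gᵢEᵢ = 1.2·(33.7) + 16·(-90.3) + 24·(-36.4) = -2277.96
Σ gᵢ = 1.2 + 16 + 24 = 41.2
Vm = -2277.96 / 41.2 = -55.29 mV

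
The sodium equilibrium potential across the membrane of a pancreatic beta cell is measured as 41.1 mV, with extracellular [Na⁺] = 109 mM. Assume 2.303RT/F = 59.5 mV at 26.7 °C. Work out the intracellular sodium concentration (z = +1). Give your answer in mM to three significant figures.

Nernst: E = (59.5/1) · log₁₀([out]/[in]), so log₁₀([out]/[in]) = 41.1 × 1 / 59.5 = 0.6908.
[out]/[in] = 10^(0.6908) = 4.906.
[in] = 109 / 4.906 = 22.22 mM.

22.2 mM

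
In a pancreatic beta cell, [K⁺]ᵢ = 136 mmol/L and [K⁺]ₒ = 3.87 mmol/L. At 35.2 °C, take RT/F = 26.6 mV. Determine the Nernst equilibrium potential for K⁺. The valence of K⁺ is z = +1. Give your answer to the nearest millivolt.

-95 mV

E = (26.6/z) · ln([K⁺]_out/[K⁺]_in) with z = +1.
= (26.6/1) · ln(3.87/136) = 26.60 · ln(0.02846)
= 26.60 · (-3.5594) = -94.68 mV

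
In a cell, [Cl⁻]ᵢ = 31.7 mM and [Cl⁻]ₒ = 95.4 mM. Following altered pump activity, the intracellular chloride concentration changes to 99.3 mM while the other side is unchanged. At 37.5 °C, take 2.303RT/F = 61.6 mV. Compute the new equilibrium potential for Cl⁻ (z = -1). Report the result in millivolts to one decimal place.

1.1 mV

After the shift: [Cl⁻]_out = 95.4, [Cl⁻]_in = 99.3 mM.
E_new = (61.6/-1)·log₁₀(95.4/99.3) = -61.60 · (-0.0174) = 1.07 mV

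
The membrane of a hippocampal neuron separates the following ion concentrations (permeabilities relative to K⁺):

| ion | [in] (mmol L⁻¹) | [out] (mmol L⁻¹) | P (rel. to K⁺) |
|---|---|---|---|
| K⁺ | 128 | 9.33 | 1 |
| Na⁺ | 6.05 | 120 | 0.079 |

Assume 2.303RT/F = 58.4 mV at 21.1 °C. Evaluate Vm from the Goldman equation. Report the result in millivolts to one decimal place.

-48.7 mV

Vm = 58.4 · log₁₀[(Σ P·[cation]ₒ + Σ P·[anion]ᵢ) / (Σ P·[cation]ᵢ + Σ P·[anion]ₒ)]
Numerator = 1×9.33 + 0.079×120 = 18.81
Denominator = 1×128 + 0.079×6.05 = 128.5
Vm = 58.4 · log₁₀(0.14641) = 58.4 × (-0.8344) = -48.73 mV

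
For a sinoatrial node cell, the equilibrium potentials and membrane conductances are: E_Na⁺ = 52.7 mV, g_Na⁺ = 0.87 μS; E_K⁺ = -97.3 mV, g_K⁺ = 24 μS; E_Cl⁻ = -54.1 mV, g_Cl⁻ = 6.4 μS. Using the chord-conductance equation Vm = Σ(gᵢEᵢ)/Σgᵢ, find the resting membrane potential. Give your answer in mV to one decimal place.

Σ gᵢEᵢ = 0.87·(52.7) + 24·(-97.3) + 6.4·(-54.1) = -2635.59
Σ gᵢ = 0.87 + 24 + 6.4 = 31.27
Vm = -2635.59 / 31.27 = -84.28 mV

-84.3 mV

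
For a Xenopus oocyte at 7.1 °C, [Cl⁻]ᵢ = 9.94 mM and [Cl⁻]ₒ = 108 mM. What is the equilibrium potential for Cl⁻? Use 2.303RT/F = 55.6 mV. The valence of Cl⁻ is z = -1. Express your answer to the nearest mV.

E = (55.6/z) · log₁₀([Cl⁻]_out/[Cl⁻]_in) with z = -1.
For an anion, dividing by z = -1 reverses the sign.
= (55.6/-1) · log₁₀(108/9.94) = -55.60 · log₁₀(10.87)
= -55.60 · (1.0360) = -57.60 mV

-58 mV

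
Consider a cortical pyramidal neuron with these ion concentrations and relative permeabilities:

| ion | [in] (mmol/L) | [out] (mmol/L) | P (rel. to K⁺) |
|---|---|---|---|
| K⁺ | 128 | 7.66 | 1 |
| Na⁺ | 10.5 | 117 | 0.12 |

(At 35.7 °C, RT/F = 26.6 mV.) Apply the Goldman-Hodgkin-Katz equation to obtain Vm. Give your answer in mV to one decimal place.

Vm = 26.6 · ln[(Σ P·[cation]ₒ + Σ P·[anion]ᵢ) / (Σ P·[cation]ᵢ + Σ P·[anion]ₒ)]
Numerator = 1×7.66 + 0.12×117 = 21.7
Denominator = 1×128 + 0.12×10.5 = 129.3
Vm = 26.6 · ln(0.16788) = 26.6 × (-1.7845) = -47.47 mV

-47.5 mV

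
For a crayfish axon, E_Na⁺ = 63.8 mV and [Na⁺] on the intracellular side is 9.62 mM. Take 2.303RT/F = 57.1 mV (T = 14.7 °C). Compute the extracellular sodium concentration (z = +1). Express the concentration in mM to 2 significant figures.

Nernst: E = (57.1/1) · log₁₀([out]/[in]), so log₁₀([out]/[in]) = 63.8 × 1 / 57.1 = 1.1173.
[out]/[in] = 10^(1.1173) = 13.1.
[out] = 13.1 × 9.62 = 126 mM.

130 mM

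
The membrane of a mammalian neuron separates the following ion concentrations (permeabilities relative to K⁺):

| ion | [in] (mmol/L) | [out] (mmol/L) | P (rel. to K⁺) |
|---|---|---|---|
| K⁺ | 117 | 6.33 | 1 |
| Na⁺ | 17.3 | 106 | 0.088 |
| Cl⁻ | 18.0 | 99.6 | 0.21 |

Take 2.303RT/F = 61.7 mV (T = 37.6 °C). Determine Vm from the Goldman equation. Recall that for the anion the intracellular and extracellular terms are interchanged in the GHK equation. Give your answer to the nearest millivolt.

-53 mV

Vm = 61.7 · log₁₀[(Σ P·[cation]ₒ + Σ P·[anion]ᵢ) / (Σ P·[cation]ᵢ + Σ P·[anion]ₒ)]
Numerator = 1×6.33 + 0.088×106 + 0.21×18.0 = 19.44
Denominator = 1×117 + 0.088×17.3 + 0.21×99.6 = 139.4
Vm = 61.7 · log₁₀(0.1394) = 61.7 × (-0.8557) = -52.80 mV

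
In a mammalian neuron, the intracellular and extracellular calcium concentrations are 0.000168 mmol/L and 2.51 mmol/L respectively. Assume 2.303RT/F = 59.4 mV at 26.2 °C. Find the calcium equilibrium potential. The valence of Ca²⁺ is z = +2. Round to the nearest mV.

124 mV

E = (59.4/z) · log₁₀([Ca²⁺]_out/[Ca²⁺]_in) with z = +2.
= (59.4/2) · log₁₀(2.51/0.000168) = 29.70 · log₁₀(1.494e+04)
= 29.70 · (4.1744) = 123.98 mV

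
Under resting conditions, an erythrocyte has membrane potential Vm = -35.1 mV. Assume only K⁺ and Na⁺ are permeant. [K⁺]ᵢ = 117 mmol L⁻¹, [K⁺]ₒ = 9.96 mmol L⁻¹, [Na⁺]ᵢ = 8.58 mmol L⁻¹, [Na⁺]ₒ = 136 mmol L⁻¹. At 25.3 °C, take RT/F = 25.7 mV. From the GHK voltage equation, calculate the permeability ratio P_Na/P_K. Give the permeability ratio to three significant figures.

0.149

Let α = P_Na/P_K. GHK: Vm = 25.7·ln[(Kₒ + α·Naₒ)/(Kᵢ + α·Naᵢ)].
e^(Vm/25.7) = e^(-35.1/25.7) = 0.25519
So 0.25519·(Kᵢ + α·Naᵢ) = Kₒ + α·Naₒ → α = (0.25519·117.0 − 9.96) / (136.0 − 0.25519·8.58)
α = (29.86 − 9.96) / (136.0 − 2.19) = 19.9/133.8 = 0.1487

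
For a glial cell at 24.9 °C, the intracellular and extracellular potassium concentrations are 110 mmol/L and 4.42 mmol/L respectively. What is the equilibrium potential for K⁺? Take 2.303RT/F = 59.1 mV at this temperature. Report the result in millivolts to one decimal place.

E = (59.1/z) · log₁₀([K⁺]_out/[K⁺]_in) with z = +1.
= (59.1/1) · log₁₀(4.42/110) = 59.10 · log₁₀(0.04018)
= 59.10 · (-1.3960) = -82.50 mV

-82.5 mV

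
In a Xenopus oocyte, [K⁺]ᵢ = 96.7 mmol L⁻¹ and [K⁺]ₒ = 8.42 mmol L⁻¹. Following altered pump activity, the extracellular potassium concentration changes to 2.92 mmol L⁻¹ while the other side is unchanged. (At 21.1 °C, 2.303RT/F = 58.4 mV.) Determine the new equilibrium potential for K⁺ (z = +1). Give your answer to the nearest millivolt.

After the shift: [K⁺]_out = 2.92, [K⁺]_in = 96.7 mmol L⁻¹.
E_new = (58.4/1)·log₁₀(2.92/96.7) = 58.40 · (-1.5200) = -88.77 mV

-89 mV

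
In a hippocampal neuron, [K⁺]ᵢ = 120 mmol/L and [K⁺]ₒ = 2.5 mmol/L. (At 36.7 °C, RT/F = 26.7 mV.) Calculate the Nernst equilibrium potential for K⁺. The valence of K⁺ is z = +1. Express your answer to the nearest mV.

-103 mV

E = (26.7/z) · ln([K⁺]_out/[K⁺]_in) with z = +1.
= (26.7/1) · ln(2.5/120) = 26.70 · ln(0.02083)
= 26.70 · (-3.8712) = -103.36 mV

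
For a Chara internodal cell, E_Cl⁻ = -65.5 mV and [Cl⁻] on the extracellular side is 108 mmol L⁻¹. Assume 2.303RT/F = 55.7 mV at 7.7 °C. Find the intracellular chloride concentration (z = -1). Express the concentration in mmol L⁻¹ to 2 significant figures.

Nernst: E = (55.7/-1) · log₁₀([out]/[in]), so log₁₀([out]/[in]) = -65.5 × -1 / 55.7 = 1.1759.
[out]/[in] = 10^(1.1759) = 14.99.
[in] = 108 / 14.99 = 7.202 mmol L⁻¹.

7.2 mmol L⁻¹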